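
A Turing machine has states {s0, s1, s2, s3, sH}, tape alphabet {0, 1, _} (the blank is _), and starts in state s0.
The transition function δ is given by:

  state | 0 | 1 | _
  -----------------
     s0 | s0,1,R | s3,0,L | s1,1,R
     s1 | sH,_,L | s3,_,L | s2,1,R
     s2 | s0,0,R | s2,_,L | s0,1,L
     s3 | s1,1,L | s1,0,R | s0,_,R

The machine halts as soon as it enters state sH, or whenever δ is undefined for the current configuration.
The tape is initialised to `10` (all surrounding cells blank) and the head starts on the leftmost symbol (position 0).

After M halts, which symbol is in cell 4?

1

s0 | _[1]0___   read 1 → write 0, move L, go to s3
s3 | [_]00___   read _ → write _, move R, go to s0
s0 | _[0]0___   read 0 → write 1, move R, go to s0
s0 | _1[0]___   read 0 → write 1, move R, go to s0
s0 | _11[_]__   read _ → write 1, move R, go to s1
s1 | _111[_]_   read _ → write 1, move R, go to s2
s2 | _1111[_]   read _ → write 1, move L, go to s0
s0 | _111[1]1   read 1 → write 0, move L, go to s3
s3 | _11[1]01   read 1 → write 0, move R, go to s1
s1 | _110[0]1   read 0 → write _, move L, go to sH
sH | _11[0]_1
Cell 4 holds 1 when M halts.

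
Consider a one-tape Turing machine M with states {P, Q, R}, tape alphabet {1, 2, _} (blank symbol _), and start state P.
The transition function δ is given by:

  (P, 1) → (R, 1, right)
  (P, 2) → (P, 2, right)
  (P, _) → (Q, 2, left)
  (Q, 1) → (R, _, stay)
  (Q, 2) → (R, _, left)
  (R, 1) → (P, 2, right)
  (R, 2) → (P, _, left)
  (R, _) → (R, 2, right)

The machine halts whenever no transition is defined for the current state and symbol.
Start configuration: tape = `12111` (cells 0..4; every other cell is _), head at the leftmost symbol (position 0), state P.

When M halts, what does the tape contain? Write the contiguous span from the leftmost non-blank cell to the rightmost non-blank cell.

state=P head=0 tape=___[1]2111_   (P,1)→(R,1,right)
state=R head=1 tape=___1[2]111_   (R,2)→(P,_,left)
state=P head=0 tape=___[1]_111_   (P,1)→(R,1,right)
state=R head=1 tape=___1[_]111_   (R,_)→(R,2,right)
state=R head=2 tape=___12[1]11_   (R,1)→(P,2,right)
state=P head=3 tape=___122[1]1_   (P,1)→(R,1,right)
state=R head=4 tape=___1221[1]_   (R,1)→(P,2,right)
state=P head=5 tape=___12212[_]   (P,_)→(Q,2,left)
state=Q head=4 tape=___1221[2]2   (Q,2)→(R,_,left)
state=R head=3 tape=___122[1]_2   (R,1)→(P,2,right)
state=P head=4 tape=___1222[_]2   (P,_)→(Q,2,left)
state=Q head=3 tape=___122[2]22   (Q,2)→(R,_,left)
state=R head=2 tape=___12[2]_22   (R,2)→(P,_,left)
state=P head=1 tape=___1[2]__22   (P,2)→(P,2,right)
state=P head=2 tape=___12[_]_22   (P,_)→(Q,2,left)
state=Q head=1 tape=___1[2]2_22   (Q,2)→(R,_,left)
state=R head=0 tape=___[1]_2_22   (R,1)→(P,2,right)
state=P head=1 tape=___2[_]2_22   (P,_)→(Q,2,left)
state=Q head=0 tape=___[2]22_22   (Q,2)→(R,_,left)
state=R head=-1 tape=__[_]_22_22   (R,_)→(R,2,right)
state=R head=0 tape=__2[_]22_22   (R,_)→(R,2,right)
state=R head=1 tape=__22[2]2_22   (R,2)→(P,_,left)
state=P head=0 tape=__2[2]_2_22   (P,2)→(P,2,right)
state=P head=1 tape=__22[_]2_22   (P,_)→(Q,2,left)
state=Q head=0 tape=__2[2]22_22   (Q,2)→(R,_,left)
state=R head=-1 tape=__[2]_22_22   (R,2)→(P,_,left)
state=P head=-2 tape=_[_]__22_22   (P,_)→(Q,2,left)
state=Q head=-3 tape=[_]2__22_22
The non-blank tape span at halt is 2__22_22.

2__22_22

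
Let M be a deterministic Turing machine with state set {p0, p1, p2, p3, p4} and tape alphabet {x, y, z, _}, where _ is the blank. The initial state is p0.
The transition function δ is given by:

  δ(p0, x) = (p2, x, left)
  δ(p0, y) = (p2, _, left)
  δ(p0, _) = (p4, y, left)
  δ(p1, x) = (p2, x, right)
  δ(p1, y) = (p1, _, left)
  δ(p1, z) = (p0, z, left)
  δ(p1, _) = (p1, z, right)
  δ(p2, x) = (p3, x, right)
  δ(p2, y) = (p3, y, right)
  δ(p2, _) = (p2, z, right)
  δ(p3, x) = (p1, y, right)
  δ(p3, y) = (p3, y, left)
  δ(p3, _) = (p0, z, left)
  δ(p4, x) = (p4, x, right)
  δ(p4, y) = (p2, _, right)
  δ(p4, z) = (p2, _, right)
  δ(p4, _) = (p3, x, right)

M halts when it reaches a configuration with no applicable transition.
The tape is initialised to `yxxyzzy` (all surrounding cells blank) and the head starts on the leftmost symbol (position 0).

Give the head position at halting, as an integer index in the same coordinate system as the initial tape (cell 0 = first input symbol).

state=p0 head=0 tape=_[y]xxyzzy   (p0,y)→(p2,_,left)
state=p2 head=-1 tape=[_]_xxyzzy   (p2,_)→(p2,z,right)
state=p2 head=0 tape=z[_]xxyzzy   (p2,_)→(p2,z,right)
state=p2 head=1 tape=zz[x]xyzzy   (p2,x)→(p3,x,right)
state=p3 head=2 tape=zzx[x]yzzy   (p3,x)→(p1,y,right)
state=p1 head=3 tape=zzxy[y]zzy   (p1,y)→(p1,_,left)
state=p1 head=2 tape=zzx[y]_zzy   (p1,y)→(p1,_,left)
state=p1 head=1 tape=zz[x]__zzy   (p1,x)→(p2,x,right)
state=p2 head=2 tape=zzx[_]_zzy   (p2,_)→(p2,z,right)
state=p2 head=3 tape=zzxz[_]zzy   (p2,_)→(p2,z,right)
state=p2 head=4 tape=zzxzz[z]zy
At halt the head is at cell 4.

4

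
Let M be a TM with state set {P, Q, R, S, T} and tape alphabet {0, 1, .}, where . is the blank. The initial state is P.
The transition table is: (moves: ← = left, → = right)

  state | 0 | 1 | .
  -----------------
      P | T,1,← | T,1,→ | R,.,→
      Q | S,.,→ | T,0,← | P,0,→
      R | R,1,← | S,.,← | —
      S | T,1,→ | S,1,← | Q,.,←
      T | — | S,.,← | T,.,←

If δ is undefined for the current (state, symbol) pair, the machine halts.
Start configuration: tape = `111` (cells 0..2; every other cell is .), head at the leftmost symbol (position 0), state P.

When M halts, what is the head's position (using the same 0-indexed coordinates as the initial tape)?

0

state=P head=0 tape=..[1]11   (P,1)→(T,1,→)
state=T head=1 tape=..1[1]1   (T,1)→(S,.,←)
state=S head=0 tape=..[1].1   (S,1)→(S,1,←)
state=S head=-1 tape=.[.]1.1   (S,.)→(Q,.,←)
state=Q head=-2 tape=[.].1.1   (Q,.)→(P,0,→)
state=P head=-1 tape=0[.]1.1   (P,.)→(R,.,→)
state=R head=0 tape=0.[1].1   (R,1)→(S,.,←)
state=S head=-1 tape=0[.]..1   (S,.)→(Q,.,←)
state=Q head=-2 tape=[0]...1   (Q,0)→(S,.,→)
state=S head=-1 tape=.[.]..1   (S,.)→(Q,.,←)
state=Q head=-2 tape=[.]...1   (Q,.)→(P,0,→)
state=P head=-1 tape=0[.]..1   (P,.)→(R,.,→)
state=R head=0 tape=0.[.].1
At halt the head is at cell 0.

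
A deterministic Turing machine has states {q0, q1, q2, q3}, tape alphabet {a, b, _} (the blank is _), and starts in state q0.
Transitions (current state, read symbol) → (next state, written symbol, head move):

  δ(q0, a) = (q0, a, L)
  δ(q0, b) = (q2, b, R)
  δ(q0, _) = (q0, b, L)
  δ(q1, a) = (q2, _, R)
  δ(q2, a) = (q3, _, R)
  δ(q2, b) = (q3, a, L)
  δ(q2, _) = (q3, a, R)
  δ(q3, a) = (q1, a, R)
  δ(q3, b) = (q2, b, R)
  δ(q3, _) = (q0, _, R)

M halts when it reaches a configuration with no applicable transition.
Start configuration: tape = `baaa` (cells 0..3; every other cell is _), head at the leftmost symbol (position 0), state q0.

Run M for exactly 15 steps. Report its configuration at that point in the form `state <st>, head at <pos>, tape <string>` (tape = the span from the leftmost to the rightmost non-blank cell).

state q2, head at 1, tape baababb

q0 | [b]aaa___   read b → write b, move R, go to q2
q2 | b[a]aa___   read a → write _, move R, go to q3
q3 | b_[a]a___   read a → write a, move R, go to q1
q1 | b_a[a]___   read a → write _, move R, go to q2
q2 | b_a_[_]__   read _ → write a, move R, go to q3
q3 | b_a_a[_]_   read _ → write _, move R, go to q0
q0 | b_a_a_[_]   read _ → write b, move L, go to q0
q0 | b_a_a[_]b   read _ → write b, move L, go to q0
q0 | b_a_[a]bb   read a → write a, move L, go to q0
q0 | b_a[_]abb   read _ → write b, move L, go to q0
q0 | b_[a]babb   read a → write a, move L, go to q0
q0 | b[_]ababb   read _ → write b, move L, go to q0
q0 | [b]bababb   read b → write b, move R, go to q2
q2 | b[b]ababb   read b → write a, move L, go to q3
q3 | [b]aababb   read b → write b, move R, go to q2
q2 | b[a]ababb
After 15 steps: state q2, head at 1, tape baababb.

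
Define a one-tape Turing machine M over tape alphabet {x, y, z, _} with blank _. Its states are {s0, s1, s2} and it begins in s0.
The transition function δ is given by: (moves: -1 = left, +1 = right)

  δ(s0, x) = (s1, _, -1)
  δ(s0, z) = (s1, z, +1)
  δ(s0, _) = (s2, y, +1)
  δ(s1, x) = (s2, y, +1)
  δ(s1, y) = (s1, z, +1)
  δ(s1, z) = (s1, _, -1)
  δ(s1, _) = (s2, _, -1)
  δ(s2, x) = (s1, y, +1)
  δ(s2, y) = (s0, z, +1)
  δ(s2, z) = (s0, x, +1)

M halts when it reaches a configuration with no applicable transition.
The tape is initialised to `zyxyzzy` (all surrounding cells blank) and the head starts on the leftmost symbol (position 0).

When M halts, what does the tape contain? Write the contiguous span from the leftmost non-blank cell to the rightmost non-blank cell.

state=s0 head=0 tape=[z]yxyzzy   (s0,z)→(s1,z,+1)
state=s1 head=1 tape=z[y]xyzzy   (s1,y)→(s1,z,+1)
state=s1 head=2 tape=zz[x]yzzy   (s1,x)→(s2,y,+1)
state=s2 head=3 tape=zzy[y]zzy   (s2,y)→(s0,z,+1)
state=s0 head=4 tape=zzyz[z]zy   (s0,z)→(s1,z,+1)
state=s1 head=5 tape=zzyzz[z]y   (s1,z)→(s1,_,-1)
state=s1 head=4 tape=zzyz[z]_y   (s1,z)→(s1,_,-1)
state=s1 head=3 tape=zzy[z]__y   (s1,z)→(s1,_,-1)
state=s1 head=2 tape=zz[y]___y   (s1,y)→(s1,z,+1)
state=s1 head=3 tape=zzz[_]__y   (s1,_)→(s2,_,-1)
state=s2 head=2 tape=zz[z]___y   (s2,z)→(s0,x,+1)
state=s0 head=3 tape=zzx[_]__y   (s0,_)→(s2,y,+1)
state=s2 head=4 tape=zzxy[_]_y
The non-blank tape span at halt is zzxy__y.

zzxy__y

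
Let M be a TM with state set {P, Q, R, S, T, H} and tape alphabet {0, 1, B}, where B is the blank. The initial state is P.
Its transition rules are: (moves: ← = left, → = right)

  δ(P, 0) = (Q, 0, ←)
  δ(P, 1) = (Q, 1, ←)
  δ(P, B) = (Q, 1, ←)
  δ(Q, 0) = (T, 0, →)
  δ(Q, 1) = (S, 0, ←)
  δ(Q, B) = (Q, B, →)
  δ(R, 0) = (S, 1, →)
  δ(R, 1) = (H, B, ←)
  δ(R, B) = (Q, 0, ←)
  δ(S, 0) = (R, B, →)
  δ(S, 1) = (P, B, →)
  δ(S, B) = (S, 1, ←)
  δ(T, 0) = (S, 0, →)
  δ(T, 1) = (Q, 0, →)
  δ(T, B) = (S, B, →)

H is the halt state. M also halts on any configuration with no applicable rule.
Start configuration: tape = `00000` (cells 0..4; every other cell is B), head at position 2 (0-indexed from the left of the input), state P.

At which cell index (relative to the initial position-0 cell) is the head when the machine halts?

state=P head=2 tape=00[0]00B   (P,0)→(Q,0,←)
state=Q head=1 tape=0[0]000B   (Q,0)→(T,0,→)
state=T head=2 tape=00[0]00B   (T,0)→(S,0,→)
state=S head=3 tape=000[0]0B   (S,0)→(R,B,→)
state=R head=4 tape=000B[0]B   (R,0)→(S,1,→)
state=S head=5 tape=000B1[B]   (S,B)→(S,1,←)
state=S head=4 tape=000B[1]1   (S,1)→(P,B,→)
state=P head=5 tape=000BB[1]   (P,1)→(Q,1,←)
state=Q head=4 tape=000B[B]1   (Q,B)→(Q,B,→)
state=Q head=5 tape=000BB[1]   (Q,1)→(S,0,←)
state=S head=4 tape=000B[B]0   (S,B)→(S,1,←)
state=S head=3 tape=000[B]10   (S,B)→(S,1,←)
state=S head=2 tape=00[0]110   (S,0)→(R,B,→)
state=R head=3 tape=00B[1]10   (R,1)→(H,B,←)
state=H head=2 tape=00[B]B10
At halt the head is at cell 2.

2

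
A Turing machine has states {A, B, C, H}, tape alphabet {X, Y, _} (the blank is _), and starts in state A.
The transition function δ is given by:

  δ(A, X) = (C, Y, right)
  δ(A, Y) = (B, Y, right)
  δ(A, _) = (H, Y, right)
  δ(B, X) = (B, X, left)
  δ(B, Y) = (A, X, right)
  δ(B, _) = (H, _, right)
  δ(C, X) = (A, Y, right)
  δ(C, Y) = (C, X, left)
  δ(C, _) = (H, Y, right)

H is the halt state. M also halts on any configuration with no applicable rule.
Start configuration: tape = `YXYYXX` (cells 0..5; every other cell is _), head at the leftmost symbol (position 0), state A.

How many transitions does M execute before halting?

15

A | [Y]XYYXX__   read Y → write Y, move right, go to B
B | Y[X]YYXX__   read X → write X, move left, go to B
B | [Y]XYYXX__   read Y → write X, move right, go to A
A | X[X]YYXX__   read X → write Y, move right, go to C
C | XY[Y]YXX__   read Y → write X, move left, go to C
C | X[Y]XYXX__   read Y → write X, move left, go to C
C | [X]XXYXX__   read X → write Y, move right, go to A
A | Y[X]XYXX__   read X → write Y, move right, go to C
C | YY[X]YXX__   read X → write Y, move right, go to A
A | YYY[Y]XX__   read Y → write Y, move right, go to B
B | YYYY[X]X__   read X → write X, move left, go to B
B | YYY[Y]XX__   read Y → write X, move right, go to A
A | YYYX[X]X__   read X → write Y, move right, go to C
C | YYYXY[X]__   read X → write Y, move right, go to A
A | YYYXYY[_]_   read _ → write Y, move right, go to H
H | YYYXYYY[_]
M halts after 15 transitions.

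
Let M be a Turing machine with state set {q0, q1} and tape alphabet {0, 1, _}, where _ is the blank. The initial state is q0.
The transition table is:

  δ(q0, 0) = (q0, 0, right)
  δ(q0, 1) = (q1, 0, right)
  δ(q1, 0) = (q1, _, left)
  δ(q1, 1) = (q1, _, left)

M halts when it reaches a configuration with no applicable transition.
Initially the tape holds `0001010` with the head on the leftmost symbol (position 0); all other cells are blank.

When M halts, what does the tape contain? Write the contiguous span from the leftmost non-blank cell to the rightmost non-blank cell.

state=q0 head=0 tape=_[0]001010   (q0,0)→(q0,0,right)
state=q0 head=1 tape=_0[0]01010   (q0,0)→(q0,0,right)
state=q0 head=2 tape=_00[0]1010   (q0,0)→(q0,0,right)
state=q0 head=3 tape=_000[1]010   (q0,1)→(q1,0,right)
state=q1 head=4 tape=_0000[0]10   (q1,0)→(q1,_,left)
state=q1 head=3 tape=_000[0]_10   (q1,0)→(q1,_,left)
state=q1 head=2 tape=_00[0]__10   (q1,0)→(q1,_,left)
state=q1 head=1 tape=_0[0]___10   (q1,0)→(q1,_,left)
state=q1 head=0 tape=_[0]____10   (q1,0)→(q1,_,left)
state=q1 head=-1 tape=[_]_____10
The non-blank tape span at halt is 10.

10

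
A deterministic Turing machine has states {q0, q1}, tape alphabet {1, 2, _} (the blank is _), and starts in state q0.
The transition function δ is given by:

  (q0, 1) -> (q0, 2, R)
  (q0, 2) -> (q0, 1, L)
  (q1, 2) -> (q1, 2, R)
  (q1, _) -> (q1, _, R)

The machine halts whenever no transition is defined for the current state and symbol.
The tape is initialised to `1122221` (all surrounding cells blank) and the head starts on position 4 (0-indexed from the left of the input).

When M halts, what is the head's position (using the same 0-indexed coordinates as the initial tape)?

7

q0 | 1122[2]21_   read 2 → write 1, move L, go to q0
q0 | 112[2]121_   read 2 → write 1, move L, go to q0
q0 | 11[2]1121_   read 2 → write 1, move L, go to q0
q0 | 1[1]11121_   read 1 → write 2, move R, go to q0
q0 | 12[1]1121_   read 1 → write 2, move R, go to q0
q0 | 122[1]121_   read 1 → write 2, move R, go to q0
q0 | 1222[1]21_   read 1 → write 2, move R, go to q0
q0 | 12222[2]1_   read 2 → write 1, move L, go to q0
q0 | 1222[2]11_   read 2 → write 1, move L, go to q0
q0 | 122[2]111_   read 2 → write 1, move L, go to q0
q0 | 12[2]1111_   read 2 → write 1, move L, go to q0
q0 | 1[2]11111_   read 2 → write 1, move L, go to q0
q0 | [1]111111_   read 1 → write 2, move R, go to q0
q0 | 2[1]11111_   read 1 → write 2, move R, go to q0
q0 | 22[1]1111_   read 1 → write 2, move R, go to q0
q0 | 222[1]111_   read 1 → write 2, move R, go to q0
q0 | 2222[1]11_   read 1 → write 2, move R, go to q0
q0 | 22222[1]1_   read 1 → write 2, move R, go to q0
q0 | 222222[1]_   read 1 → write 2, move R, go to q0
q0 | 2222222[_]
At halt the head is at cell 7.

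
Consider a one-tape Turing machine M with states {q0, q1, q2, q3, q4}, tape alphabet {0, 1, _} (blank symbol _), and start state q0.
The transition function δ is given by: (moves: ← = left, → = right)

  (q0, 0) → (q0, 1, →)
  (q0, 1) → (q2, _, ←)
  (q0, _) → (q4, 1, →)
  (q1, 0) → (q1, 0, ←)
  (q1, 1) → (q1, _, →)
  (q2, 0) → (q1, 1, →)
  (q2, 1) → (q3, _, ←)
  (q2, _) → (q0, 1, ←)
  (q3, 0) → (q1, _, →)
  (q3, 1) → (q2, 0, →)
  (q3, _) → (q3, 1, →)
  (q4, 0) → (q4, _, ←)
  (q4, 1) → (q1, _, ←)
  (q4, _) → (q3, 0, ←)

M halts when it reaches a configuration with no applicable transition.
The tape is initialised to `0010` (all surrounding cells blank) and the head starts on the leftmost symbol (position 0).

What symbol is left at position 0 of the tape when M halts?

q0 | _[0]010_   read 0 → write 1, move →, go to q0
q0 | _1[0]10_   read 0 → write 1, move →, go to q0
q0 | _11[1]0_   read 1 → write _, move ←, go to q2
q2 | _1[1]_0_   read 1 → write _, move ←, go to q3
q3 | _[1]__0_   read 1 → write 0, move →, go to q2
q2 | _0[_]_0_   read _ → write 1, move ←, go to q0
q0 | _[0]1_0_   read 0 → write 1, move →, go to q0
q0 | _1[1]_0_   read 1 → write _, move ←, go to q2
q2 | _[1]__0_   read 1 → write _, move ←, go to q3
q3 | [_]___0_   read _ → write 1, move →, go to q3
q3 | 1[_]__0_   read _ → write 1, move →, go to q3
q3 | 11[_]_0_   read _ → write 1, move →, go to q3
q3 | 111[_]0_   read _ → write 1, move →, go to q3
q3 | 1111[0]_   read 0 → write _, move →, go to q1
q1 | 1111_[_]
Cell 0 holds 1 when M halts.

1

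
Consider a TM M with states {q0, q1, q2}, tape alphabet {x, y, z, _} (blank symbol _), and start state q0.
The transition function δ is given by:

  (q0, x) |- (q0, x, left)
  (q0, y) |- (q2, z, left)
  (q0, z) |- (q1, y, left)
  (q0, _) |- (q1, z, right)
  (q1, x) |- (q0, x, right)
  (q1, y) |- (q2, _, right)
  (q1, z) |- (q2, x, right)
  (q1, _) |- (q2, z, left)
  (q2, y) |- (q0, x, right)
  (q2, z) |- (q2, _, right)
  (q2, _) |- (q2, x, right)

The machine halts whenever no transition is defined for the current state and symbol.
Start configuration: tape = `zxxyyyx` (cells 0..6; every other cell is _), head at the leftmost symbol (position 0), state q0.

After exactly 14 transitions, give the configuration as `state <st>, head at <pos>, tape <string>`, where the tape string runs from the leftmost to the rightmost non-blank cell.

state q2, head at -2, tape xzxxxyyyx

state=q0 head=0 tape=__[z]xxyyyx   (q0,z)→(q1,y,left)
state=q1 head=-1 tape=_[_]yxxyyyx   (q1,_)→(q2,z,left)
state=q2 head=-2 tape=[_]zyxxyyyx   (q2,_)→(q2,x,right)
state=q2 head=-1 tape=x[z]yxxyyyx   (q2,z)→(q2,_,right)
state=q2 head=0 tape=x_[y]xxyyyx   (q2,y)→(q0,x,right)
state=q0 head=1 tape=x_x[x]xyyyx   (q0,x)→(q0,x,left)
state=q0 head=0 tape=x_[x]xxyyyx   (q0,x)→(q0,x,left)
state=q0 head=-1 tape=x[_]xxxyyyx   (q0,_)→(q1,z,right)
state=q1 head=0 tape=xz[x]xxyyyx   (q1,x)→(q0,x,right)
state=q0 head=1 tape=xzx[x]xyyyx   (q0,x)→(q0,x,left)
state=q0 head=0 tape=xz[x]xxyyyx   (q0,x)→(q0,x,left)
state=q0 head=-1 tape=x[z]xxxyyyx   (q0,z)→(q1,y,left)
state=q1 head=-2 tape=[x]yxxxyyyx   (q1,x)→(q0,x,right)
state=q0 head=-1 tape=x[y]xxxyyyx   (q0,y)→(q2,z,left)
state=q2 head=-2 tape=[x]zxxxyyyx
After 14 steps: state q2, head at -2, tape xzxxxyyyx.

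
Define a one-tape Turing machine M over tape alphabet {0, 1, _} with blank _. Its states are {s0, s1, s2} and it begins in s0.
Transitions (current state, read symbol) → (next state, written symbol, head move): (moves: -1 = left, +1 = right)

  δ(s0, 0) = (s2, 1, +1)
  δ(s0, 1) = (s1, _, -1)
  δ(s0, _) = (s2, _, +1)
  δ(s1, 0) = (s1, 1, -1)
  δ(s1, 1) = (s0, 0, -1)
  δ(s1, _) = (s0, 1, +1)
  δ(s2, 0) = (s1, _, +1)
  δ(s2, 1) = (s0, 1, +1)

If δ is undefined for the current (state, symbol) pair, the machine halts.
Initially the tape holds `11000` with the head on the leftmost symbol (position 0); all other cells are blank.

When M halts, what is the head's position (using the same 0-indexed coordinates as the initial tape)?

state=s0 head=0 tape=_[1]1000   (s0,1)→(s1,_,-1)
state=s1 head=-1 tape=[_]_1000   (s1,_)→(s0,1,+1)
state=s0 head=0 tape=1[_]1000   (s0,_)→(s2,_,+1)
state=s2 head=1 tape=1_[1]000   (s2,1)→(s0,1,+1)
state=s0 head=2 tape=1_1[0]00   (s0,0)→(s2,1,+1)
state=s2 head=3 tape=1_11[0]0   (s2,0)→(s1,_,+1)
state=s1 head=4 tape=1_11_[0]   (s1,0)→(s1,1,-1)
state=s1 head=3 tape=1_11[_]1   (s1,_)→(s0,1,+1)
state=s0 head=4 tape=1_111[1]   (s0,1)→(s1,_,-1)
state=s1 head=3 tape=1_11[1]_   (s1,1)→(s0,0,-1)
state=s0 head=2 tape=1_1[1]0_   (s0,1)→(s1,_,-1)
state=s1 head=1 tape=1_[1]_0_   (s1,1)→(s0,0,-1)
state=s0 head=0 tape=1[_]0_0_   (s0,_)→(s2,_,+1)
state=s2 head=1 tape=1_[0]_0_   (s2,0)→(s1,_,+1)
state=s1 head=2 tape=1__[_]0_   (s1,_)→(s0,1,+1)
state=s0 head=3 tape=1__1[0]_   (s0,0)→(s2,1,+1)
state=s2 head=4 tape=1__11[_]
At halt the head is at cell 4.

4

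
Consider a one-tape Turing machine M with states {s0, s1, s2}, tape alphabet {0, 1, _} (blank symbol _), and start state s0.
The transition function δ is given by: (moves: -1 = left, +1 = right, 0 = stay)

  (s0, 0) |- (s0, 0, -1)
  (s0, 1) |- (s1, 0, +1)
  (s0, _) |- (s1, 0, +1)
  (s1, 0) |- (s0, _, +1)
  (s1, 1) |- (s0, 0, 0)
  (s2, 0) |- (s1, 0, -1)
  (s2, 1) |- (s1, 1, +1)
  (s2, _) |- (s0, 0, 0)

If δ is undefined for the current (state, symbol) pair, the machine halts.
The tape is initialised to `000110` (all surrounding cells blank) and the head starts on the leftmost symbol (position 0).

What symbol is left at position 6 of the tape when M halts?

s0 | _[0]00110__   read 0 → write 0, move -1, go to s0
s0 | [_]000110__   read _ → write 0, move +1, go to s1
s1 | 0[0]00110__   read 0 → write _, move +1, go to s0
s0 | 0_[0]0110__   read 0 → write 0, move -1, go to s0
s0 | 0[_]00110__   read _ → write 0, move +1, go to s1
s1 | 00[0]0110__   read 0 → write _, move +1, go to s0
s0 | 00_[0]110__   read 0 → write 0, move -1, go to s0
s0 | 00[_]0110__   read _ → write 0, move +1, go to s1
s1 | 000[0]110__   read 0 → write _, move +1, go to s0
s0 | 000_[1]10__   read 1 → write 0, move +1, go to s1
s1 | 000_0[1]0__   read 1 → write 0, move 0, go to s0
s0 | 000_0[0]0__   read 0 → write 0, move -1, go to s0
s0 | 000_[0]00__   read 0 → write 0, move -1, go to s0
s0 | 000[_]000__   read _ → write 0, move +1, go to s1
s1 | 0000[0]00__   read 0 → write _, move +1, go to s0
s0 | 0000_[0]0__   read 0 → write 0, move -1, go to s0
s0 | 0000[_]00__   read _ → write 0, move +1, go to s1
s1 | 00000[0]0__   read 0 → write _, move +1, go to s0
s0 | 00000_[0]__   read 0 → write 0, move -1, go to s0
s0 | 00000[_]0__   read _ → write 0, move +1, go to s1
s1 | 000000[0]__   read 0 → write _, move +1, go to s0
s0 | 000000_[_]_   read _ → write 0, move +1, go to s1
s1 | 000000_0[_]
Cell 6 holds 0 when M halts.

0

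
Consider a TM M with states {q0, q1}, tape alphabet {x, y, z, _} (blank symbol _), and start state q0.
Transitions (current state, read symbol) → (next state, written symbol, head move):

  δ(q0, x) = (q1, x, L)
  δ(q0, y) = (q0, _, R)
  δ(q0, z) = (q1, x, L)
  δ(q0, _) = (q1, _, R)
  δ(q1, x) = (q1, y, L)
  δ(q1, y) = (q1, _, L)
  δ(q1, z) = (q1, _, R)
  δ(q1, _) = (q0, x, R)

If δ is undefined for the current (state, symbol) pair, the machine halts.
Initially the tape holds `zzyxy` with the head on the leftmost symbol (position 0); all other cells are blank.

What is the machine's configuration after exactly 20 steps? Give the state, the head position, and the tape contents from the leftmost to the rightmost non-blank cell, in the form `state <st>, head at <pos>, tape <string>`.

state=q0 head=0 tape=___[z]zyxy   (q0,z)→(q1,x,L)
state=q1 head=-1 tape=__[_]xzyxy   (q1,_)→(q0,x,R)
state=q0 head=0 tape=__x[x]zyxy   (q0,x)→(q1,x,L)
state=q1 head=-1 tape=__[x]xzyxy   (q1,x)→(q1,y,L)
state=q1 head=-2 tape=_[_]yxzyxy   (q1,_)→(q0,x,R)
state=q0 head=-1 tape=_x[y]xzyxy   (q0,y)→(q0,_,R)
state=q0 head=0 tape=_x_[x]zyxy   (q0,x)→(q1,x,L)
state=q1 head=-1 tape=_x[_]xzyxy   (q1,_)→(q0,x,R)
state=q0 head=0 tape=_xx[x]zyxy   (q0,x)→(q1,x,L)
state=q1 head=-1 tape=_x[x]xzyxy   (q1,x)→(q1,y,L)
state=q1 head=-2 tape=_[x]yxzyxy   (q1,x)→(q1,y,L)
state=q1 head=-3 tape=[_]yyxzyxy   (q1,_)→(q0,x,R)
state=q0 head=-2 tape=x[y]yxzyxy   (q0,y)→(q0,_,R)
state=q0 head=-1 tape=x_[y]xzyxy   (q0,y)→(q0,_,R)
state=q0 head=0 tape=x__[x]zyxy   (q0,x)→(q1,x,L)
state=q1 head=-1 tape=x_[_]xzyxy   (q1,_)→(q0,x,R)
state=q0 head=0 tape=x_x[x]zyxy   (q0,x)→(q1,x,L)
state=q1 head=-1 tape=x_[x]xzyxy   (q1,x)→(q1,y,L)
state=q1 head=-2 tape=x[_]yxzyxy   (q1,_)→(q0,x,R)
state=q0 head=-1 tape=xx[y]xzyxy   (q0,y)→(q0,_,R)
state=q0 head=0 tape=xx_[x]zyxy
After 20 steps: state q0, head at 0, tape xx_xzyxy.

state q0, head at 0, tape xx_xzyxy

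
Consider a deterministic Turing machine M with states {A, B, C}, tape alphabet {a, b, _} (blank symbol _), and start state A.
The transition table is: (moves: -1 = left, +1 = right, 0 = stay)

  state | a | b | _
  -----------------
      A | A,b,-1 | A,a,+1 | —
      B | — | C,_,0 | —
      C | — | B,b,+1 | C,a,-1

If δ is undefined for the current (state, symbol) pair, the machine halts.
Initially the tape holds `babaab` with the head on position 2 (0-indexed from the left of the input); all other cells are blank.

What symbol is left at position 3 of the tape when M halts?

state=A head=2 tape=_ba[b]aab   (A,b)→(A,a,+1)
state=A head=3 tape=_baa[a]ab   (A,a)→(A,b,-1)
state=A head=2 tape=_ba[a]bab   (A,a)→(A,b,-1)
state=A head=1 tape=_b[a]bbab   (A,a)→(A,b,-1)
state=A head=0 tape=_[b]bbbab   (A,b)→(A,a,+1)
state=A head=1 tape=_a[b]bbab   (A,b)→(A,a,+1)
state=A head=2 tape=_aa[b]bab   (A,b)→(A,a,+1)
state=A head=3 tape=_aaa[b]ab   (A,b)→(A,a,+1)
state=A head=4 tape=_aaaa[a]b   (A,a)→(A,b,-1)
state=A head=3 tape=_aaa[a]bb   (A,a)→(A,b,-1)
state=A head=2 tape=_aa[a]bbb   (A,a)→(A,b,-1)
state=A head=1 tape=_a[a]bbbb   (A,a)→(A,b,-1)
state=A head=0 tape=_[a]bbbbb   (A,a)→(A,b,-1)
state=A head=-1 tape=[_]bbbbbb
Cell 3 holds b when M halts.

b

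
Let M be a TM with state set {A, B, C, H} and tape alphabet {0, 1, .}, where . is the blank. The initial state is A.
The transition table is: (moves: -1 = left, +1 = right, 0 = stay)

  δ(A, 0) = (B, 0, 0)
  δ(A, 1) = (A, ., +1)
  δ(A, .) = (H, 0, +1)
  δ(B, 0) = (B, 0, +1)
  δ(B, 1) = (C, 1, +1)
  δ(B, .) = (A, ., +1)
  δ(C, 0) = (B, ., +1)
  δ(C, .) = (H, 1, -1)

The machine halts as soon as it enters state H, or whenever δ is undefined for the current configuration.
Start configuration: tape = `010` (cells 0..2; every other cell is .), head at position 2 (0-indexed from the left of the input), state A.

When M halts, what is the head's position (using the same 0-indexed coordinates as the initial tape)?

state=A head=2 tape=01[0]...   (A,0)→(B,0,0)
state=B head=2 tape=01[0]...   (B,0)→(B,0,+1)
state=B head=3 tape=010[.]..   (B,.)→(A,.,+1)
state=A head=4 tape=010.[.].   (A,.)→(H,0,+1)
state=H head=5 tape=010.0[.]
At halt the head is at cell 5.

5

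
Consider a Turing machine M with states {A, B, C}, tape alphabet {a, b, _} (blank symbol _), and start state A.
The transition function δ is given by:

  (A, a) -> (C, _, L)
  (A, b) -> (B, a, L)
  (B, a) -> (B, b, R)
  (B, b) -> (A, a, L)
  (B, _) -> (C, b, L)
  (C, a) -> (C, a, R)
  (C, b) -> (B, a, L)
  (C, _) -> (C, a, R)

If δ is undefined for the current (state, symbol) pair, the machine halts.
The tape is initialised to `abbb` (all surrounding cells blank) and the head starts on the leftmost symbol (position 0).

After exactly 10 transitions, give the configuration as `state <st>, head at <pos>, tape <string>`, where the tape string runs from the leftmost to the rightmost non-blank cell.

state C, head at -2, tape aaab

A | __[a]bbb   read a → write _, move L, go to C
C | _[_]_bbb   read _ → write a, move R, go to C
C | _a[_]bbb   read _ → write a, move R, go to C
C | _aa[b]bb   read b → write a, move L, go to B
B | _a[a]abb   read a → write b, move R, go to B
B | _ab[a]bb   read a → write b, move R, go to B
B | _abb[b]b   read b → write a, move L, go to A
A | _ab[b]ab   read b → write a, move L, go to B
B | _a[b]aab   read b → write a, move L, go to A
A | _[a]aaab   read a → write _, move L, go to C
C | [_]_aaab
After 10 steps: state C, head at -2, tape aaab.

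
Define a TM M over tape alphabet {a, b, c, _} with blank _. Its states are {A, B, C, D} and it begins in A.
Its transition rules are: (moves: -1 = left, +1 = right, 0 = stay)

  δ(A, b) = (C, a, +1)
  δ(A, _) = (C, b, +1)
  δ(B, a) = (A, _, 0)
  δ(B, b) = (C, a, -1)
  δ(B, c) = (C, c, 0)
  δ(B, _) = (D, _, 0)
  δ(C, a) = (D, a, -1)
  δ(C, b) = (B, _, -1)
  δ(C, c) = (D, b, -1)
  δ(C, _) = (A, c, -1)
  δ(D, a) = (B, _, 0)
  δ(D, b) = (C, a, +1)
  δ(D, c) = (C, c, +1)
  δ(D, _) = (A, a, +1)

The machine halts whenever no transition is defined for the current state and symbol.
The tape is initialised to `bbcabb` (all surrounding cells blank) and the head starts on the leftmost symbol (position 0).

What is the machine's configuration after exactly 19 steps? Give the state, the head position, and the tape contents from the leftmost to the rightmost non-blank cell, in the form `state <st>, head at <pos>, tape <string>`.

A | [b]bcabb   read b → write a, move +1, go to C
C | a[b]cabb   read b → write _, move -1, go to B
B | [a]_cabb   read a → write _, move 0, go to A
A | [_]_cabb   read _ → write b, move +1, go to C
C | b[_]cabb   read _ → write c, move -1, go to A
A | [b]ccabb   read b → write a, move +1, go to C
C | a[c]cabb   read c → write b, move -1, go to D
D | [a]bcabb   read a → write _, move 0, go to B
B | [_]bcabb   read _ → write _, move 0, go to D
D | [_]bcabb   read _ → write a, move +1, go to A
A | a[b]cabb   read b → write a, move +1, go to C
C | aa[c]abb   read c → write b, move -1, go to D
D | a[a]babb   read a → write _, move 0, go to B
B | a[_]babb   read _ → write _, move 0, go to D
D | a[_]babb   read _ → write a, move +1, go to A
A | aa[b]abb   read b → write a, move +1, go to C
C | aaa[a]bb   read a → write a, move -1, go to D
D | aa[a]abb   read a → write _, move 0, go to B
B | aa[_]abb   read _ → write _, move 0, go to D
D | aa[_]abb
After 19 steps: state D, head at 2, tape aa_abb.

state D, head at 2, tape aa_abb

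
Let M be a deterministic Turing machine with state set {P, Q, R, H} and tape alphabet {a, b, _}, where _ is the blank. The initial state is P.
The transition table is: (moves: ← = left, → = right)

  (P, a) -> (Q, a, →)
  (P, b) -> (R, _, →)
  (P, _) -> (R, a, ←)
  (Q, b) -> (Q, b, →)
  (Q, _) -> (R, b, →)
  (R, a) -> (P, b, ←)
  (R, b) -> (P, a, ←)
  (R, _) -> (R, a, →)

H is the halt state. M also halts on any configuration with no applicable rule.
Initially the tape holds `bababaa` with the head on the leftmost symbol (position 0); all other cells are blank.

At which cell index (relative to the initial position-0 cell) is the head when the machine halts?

P | _[b]ababaa   read b → write _, move →, go to R
R | __[a]babaa   read a → write b, move ←, go to P
P | _[_]bbabaa   read _ → write a, move ←, go to R
R | [_]abbabaa   read _ → write a, move →, go to R
R | a[a]bbabaa   read a → write b, move ←, go to P
P | [a]bbbabaa   read a → write a, move →, go to Q
Q | a[b]bbabaa   read b → write b, move →, go to Q
Q | ab[b]babaa   read b → write b, move →, go to Q
Q | abb[b]abaa   read b → write b, move →, go to Q
Q | abbb[a]baa
At halt the head is at cell 3.

3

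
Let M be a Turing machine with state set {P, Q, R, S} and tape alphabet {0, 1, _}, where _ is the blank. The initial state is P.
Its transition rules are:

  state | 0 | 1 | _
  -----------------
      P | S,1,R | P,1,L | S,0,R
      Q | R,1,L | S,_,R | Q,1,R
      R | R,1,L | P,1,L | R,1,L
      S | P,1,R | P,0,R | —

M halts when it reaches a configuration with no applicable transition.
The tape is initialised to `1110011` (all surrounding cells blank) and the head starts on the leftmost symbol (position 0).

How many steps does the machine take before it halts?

26

P | _[1]110011__   read 1 → write 1, move L, go to P
P | [_]1110011__   read _ → write 0, move R, go to S
S | 0[1]110011__   read 1 → write 0, move R, go to P
P | 00[1]10011__   read 1 → write 1, move L, go to P
P | 0[0]110011__   read 0 → write 1, move R, go to S
S | 01[1]10011__   read 1 → write 0, move R, go to P
P | 010[1]0011__   read 1 → write 1, move L, go to P
P | 01[0]10011__   read 0 → write 1, move R, go to S
S | 011[1]0011__   read 1 → write 0, move R, go to P
P | 0110[0]011__   read 0 → write 1, move R, go to S
S | 01101[0]11__   read 0 → write 1, move R, go to P
P | 011011[1]1__   read 1 → write 1, move L, go to P
P | 01101[1]11__   read 1 → write 1, move L, go to P
P | 0110[1]111__   read 1 → write 1, move L, go to P
P | 011[0]1111__   read 0 → write 1, move R, go to S
S | 0111[1]111__   read 1 → write 0, move R, go to P
P | 01110[1]11__   read 1 → write 1, move L, go to P
P | 0111[0]111__   read 0 → write 1, move R, go to S
S | 01111[1]11__   read 1 → write 0, move R, go to P
P | 011110[1]1__   read 1 → write 1, move L, go to P
P | 01111[0]11__   read 0 → write 1, move R, go to S
S | 011111[1]1__   read 1 → write 0, move R, go to P
P | 0111110[1]__   read 1 → write 1, move L, go to P
P | 011111[0]1__   read 0 → write 1, move R, go to S
S | 0111111[1]__   read 1 → write 0, move R, go to P
P | 01111110[_]_   read _ → write 0, move R, go to S
S | 011111100[_]
M halts after 26 transitions.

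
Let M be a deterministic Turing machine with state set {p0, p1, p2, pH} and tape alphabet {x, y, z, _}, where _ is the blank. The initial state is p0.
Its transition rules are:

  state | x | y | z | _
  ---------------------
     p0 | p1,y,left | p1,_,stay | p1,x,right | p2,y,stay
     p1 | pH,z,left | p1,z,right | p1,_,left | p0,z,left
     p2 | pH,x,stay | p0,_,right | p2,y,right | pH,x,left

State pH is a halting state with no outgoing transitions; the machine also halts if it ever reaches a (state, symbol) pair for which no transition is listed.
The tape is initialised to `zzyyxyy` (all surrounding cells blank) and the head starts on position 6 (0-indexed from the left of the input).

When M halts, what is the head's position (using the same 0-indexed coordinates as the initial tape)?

1

p0 | zzyyxy[y]   read y → write _, move stay, go to p1
p1 | zzyyxy[_]   read _ → write z, move left, go to p0
p0 | zzyyx[y]z   read y → write _, move stay, go to p1
p1 | zzyyx[_]z   read _ → write z, move left, go to p0
p0 | zzyy[x]zz   read x → write y, move left, go to p1
p1 | zzy[y]yzz   read y → write z, move right, go to p1
p1 | zzyz[y]zz   read y → write z, move right, go to p1
p1 | zzyzz[z]z   read z → write _, move left, go to p1
p1 | zzyz[z]_z   read z → write _, move left, go to p1
p1 | zzy[z]__z   read z → write _, move left, go to p1
p1 | zz[y]___z   read y → write z, move right, go to p1
p1 | zzz[_]__z   read _ → write z, move left, go to p0
p0 | zz[z]z__z   read z → write x, move right, go to p1
p1 | zzx[z]__z   read z → write _, move left, go to p1
p1 | zz[x]___z   read x → write z, move left, go to pH
pH | z[z]z___z
At halt the head is at cell 1.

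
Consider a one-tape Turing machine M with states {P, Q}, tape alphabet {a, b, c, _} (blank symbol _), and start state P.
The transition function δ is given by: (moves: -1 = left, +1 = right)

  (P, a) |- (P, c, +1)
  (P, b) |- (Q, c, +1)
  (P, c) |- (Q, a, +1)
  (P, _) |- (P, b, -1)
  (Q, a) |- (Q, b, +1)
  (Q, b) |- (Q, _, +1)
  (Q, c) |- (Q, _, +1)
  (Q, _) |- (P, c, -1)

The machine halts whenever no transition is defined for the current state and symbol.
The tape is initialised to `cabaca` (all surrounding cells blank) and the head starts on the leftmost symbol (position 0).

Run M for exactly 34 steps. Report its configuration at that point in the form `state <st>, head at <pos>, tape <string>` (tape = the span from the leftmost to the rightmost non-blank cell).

P | [c]abaca_____   read c → write a, move +1, go to Q
Q | a[a]baca_____   read a → write b, move +1, go to Q
Q | ab[b]aca_____   read b → write _, move +1, go to Q
Q | ab_[a]ca_____   read a → write b, move +1, go to Q
Q | ab_b[c]a_____   read c → write _, move +1, go to Q
Q | ab_b_[a]_____   read a → write b, move +1, go to Q
Q | ab_b_b[_]____   read _ → write c, move -1, go to P
P | ab_b_[b]c____   read b → write c, move +1, go to Q
Q | ab_b_c[c]____   read c → write _, move +1, go to Q
Q | ab_b_c_[_]___   read _ → write c, move -1, go to P
P | ab_b_c[_]c___   read _ → write b, move -1, go to P
P | ab_b_[c]bc___   read c → write a, move +1, go to Q
Q | ab_b_a[b]c___   read b → write _, move +1, go to Q
Q | ab_b_a_[c]___   read c → write _, move +1, go to Q
Q | ab_b_a__[_]__   read _ → write c, move -1, go to P
P | ab_b_a_[_]c__   read _ → write b, move -1, go to P
P | ab_b_a[_]bc__   read _ → write b, move -1, go to P
P | ab_b_[a]bbc__   read a → write c, move +1, go to P
P | ab_b_c[b]bc__   read b → write c, move +1, go to Q
Q | ab_b_cc[b]c__   read b → write _, move +1, go to Q
Q | ab_b_cc_[c]__   read c → write _, move +1, go to Q
Q | ab_b_cc__[_]_   read _ → write c, move -1, go to P
P | ab_b_cc_[_]c_   read _ → write b, move -1, go to P
P | ab_b_cc[_]bc_   read _ → write b, move -1, go to P
P | ab_b_c[c]bbc_   read c → write a, move +1, go to Q
Q | ab_b_ca[b]bc_   read b → write _, move +1, go to Q
Q | ab_b_ca_[b]c_   read b → write _, move +1, go to Q
Q | ab_b_ca__[c]_   read c → write _, move +1, go to Q
Q | ab_b_ca___[_]   read _ → write c, move -1, go to P
P | ab_b_ca__[_]c   read _ → write b, move -1, go to P
P | ab_b_ca_[_]bc   read _ → write b, move -1, go to P
P | ab_b_ca[_]bbc   read _ → write b, move -1, go to P
P | ab_b_c[a]bbbc   read a → write c, move +1, go to P
P | ab_b_cc[b]bbc   read b → write c, move +1, go to Q
Q | ab_b_ccc[b]bc
After 34 steps: state Q, head at 8, tape ab_b_cccbbc.

state Q, head at 8, tape ab_b_cccbbc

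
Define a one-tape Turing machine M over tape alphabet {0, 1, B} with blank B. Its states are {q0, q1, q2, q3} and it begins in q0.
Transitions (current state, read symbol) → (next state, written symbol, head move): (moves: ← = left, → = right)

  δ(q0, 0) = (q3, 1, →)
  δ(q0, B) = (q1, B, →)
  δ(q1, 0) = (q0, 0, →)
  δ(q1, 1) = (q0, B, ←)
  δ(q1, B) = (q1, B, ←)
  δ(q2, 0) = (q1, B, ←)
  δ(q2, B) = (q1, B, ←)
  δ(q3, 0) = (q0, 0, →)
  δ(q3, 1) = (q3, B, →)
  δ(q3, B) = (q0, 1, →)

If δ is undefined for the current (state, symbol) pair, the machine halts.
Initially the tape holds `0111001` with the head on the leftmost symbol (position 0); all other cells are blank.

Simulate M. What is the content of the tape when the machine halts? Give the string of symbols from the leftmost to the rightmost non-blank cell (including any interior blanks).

state=q0 head=0 tape=[0]111001BBB   (q0,0)→(q3,1,→)
state=q3 head=1 tape=1[1]11001BBB   (q3,1)→(q3,B,→)
state=q3 head=2 tape=1B[1]1001BBB   (q3,1)→(q3,B,→)
state=q3 head=3 tape=1BB[1]001BBB   (q3,1)→(q3,B,→)
state=q3 head=4 tape=1BBB[0]01BBB   (q3,0)→(q0,0,→)
state=q0 head=5 tape=1BBB0[0]1BBB   (q0,0)→(q3,1,→)
state=q3 head=6 tape=1BBB01[1]BBB   (q3,1)→(q3,B,→)
state=q3 head=7 tape=1BBB01B[B]BB   (q3,B)→(q0,1,→)
state=q0 head=8 tape=1BBB01B1[B]B   (q0,B)→(q1,B,→)
state=q1 head=9 tape=1BBB01B1B[B]   (q1,B)→(q1,B,←)
state=q1 head=8 tape=1BBB01B1[B]B   (q1,B)→(q1,B,←)
state=q1 head=7 tape=1BBB01B[1]BB   (q1,1)→(q0,B,←)
state=q0 head=6 tape=1BBB01[B]BBB   (q0,B)→(q1,B,→)
state=q1 head=7 tape=1BBB01B[B]BB   (q1,B)→(q1,B,←)
state=q1 head=6 tape=1BBB01[B]BBB   (q1,B)→(q1,B,←)
state=q1 head=5 tape=1BBB0[1]BBBB   (q1,1)→(q0,B,←)
state=q0 head=4 tape=1BBB[0]BBBBB   (q0,0)→(q3,1,→)
state=q3 head=5 tape=1BBB1[B]BBBB   (q3,B)→(q0,1,→)
state=q0 head=6 tape=1BBB11[B]BBB   (q0,B)→(q1,B,→)
state=q1 head=7 tape=1BBB11B[B]BB   (q1,B)→(q1,B,←)
state=q1 head=6 tape=1BBB11[B]BBB   (q1,B)→(q1,B,←)
state=q1 head=5 tape=1BBB1[1]BBBB   (q1,1)→(q0,B,←)
state=q0 head=4 tape=1BBB[1]BBBBB
The non-blank tape span at halt is 1BBB1.

1BBB1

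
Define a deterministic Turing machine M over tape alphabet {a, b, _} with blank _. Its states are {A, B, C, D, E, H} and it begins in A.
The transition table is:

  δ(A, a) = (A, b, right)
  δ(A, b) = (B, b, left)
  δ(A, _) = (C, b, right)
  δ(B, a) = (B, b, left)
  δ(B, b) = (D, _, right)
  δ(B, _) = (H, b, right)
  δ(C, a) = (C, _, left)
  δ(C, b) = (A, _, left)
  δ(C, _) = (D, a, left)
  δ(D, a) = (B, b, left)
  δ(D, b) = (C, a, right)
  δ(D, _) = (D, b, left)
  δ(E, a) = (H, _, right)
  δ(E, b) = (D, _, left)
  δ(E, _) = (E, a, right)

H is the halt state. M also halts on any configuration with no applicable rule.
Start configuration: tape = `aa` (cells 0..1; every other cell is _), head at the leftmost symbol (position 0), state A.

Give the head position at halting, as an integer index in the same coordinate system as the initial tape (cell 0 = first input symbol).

state=A head=0 tape=_[a]a__   (A,a)→(A,b,right)
state=A head=1 tape=_b[a]__   (A,a)→(A,b,right)
state=A head=2 tape=_bb[_]_   (A,_)→(C,b,right)
state=C head=3 tape=_bbb[_]   (C,_)→(D,a,left)
state=D head=2 tape=_bb[b]a   (D,b)→(C,a,right)
state=C head=3 tape=_bba[a]   (C,a)→(C,_,left)
state=C head=2 tape=_bb[a]_   (C,a)→(C,_,left)
state=C head=1 tape=_b[b]__   (C,b)→(A,_,left)
state=A head=0 tape=_[b]___   (A,b)→(B,b,left)
state=B head=-1 tape=[_]b___   (B,_)→(H,b,right)
state=H head=0 tape=b[b]___
At halt the head is at cell 0.

0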